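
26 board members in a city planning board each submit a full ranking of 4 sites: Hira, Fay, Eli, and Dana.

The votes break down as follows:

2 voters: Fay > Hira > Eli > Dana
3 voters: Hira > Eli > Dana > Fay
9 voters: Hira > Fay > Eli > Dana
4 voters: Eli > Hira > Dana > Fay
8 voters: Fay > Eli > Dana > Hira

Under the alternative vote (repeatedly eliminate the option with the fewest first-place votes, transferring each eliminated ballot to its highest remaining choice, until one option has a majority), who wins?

Hira

Round 1: Hira 12, Fay 10, Eli 4, Dana 0. Dana has the fewest and is eliminated.
Round 2: Hira 12, Fay 10, Eli 4. Eli has the fewest and is eliminated.
Round 3: Hira 16, Fay 10. Hira has a majority.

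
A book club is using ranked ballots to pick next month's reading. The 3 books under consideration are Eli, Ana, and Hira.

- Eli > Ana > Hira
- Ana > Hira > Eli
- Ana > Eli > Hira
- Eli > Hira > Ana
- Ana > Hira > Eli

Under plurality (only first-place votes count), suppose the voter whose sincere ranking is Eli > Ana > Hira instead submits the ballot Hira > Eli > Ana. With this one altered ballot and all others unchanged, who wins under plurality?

First-place totals with the altered ballot: Eli 1, Ana 3, Hira 1.
The winner is unchanged: still Ana.

Ana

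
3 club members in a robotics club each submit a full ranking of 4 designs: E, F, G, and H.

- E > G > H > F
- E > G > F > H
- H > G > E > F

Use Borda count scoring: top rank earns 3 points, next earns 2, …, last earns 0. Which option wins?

Borda scores:
  E: 3 + 3 + 1 = 7
  F: 0 + 1 + 0 = 1
  G: 2 + 2 + 2 = 6
  H: 1 + 0 + 3 = 4
E has the highest total.

E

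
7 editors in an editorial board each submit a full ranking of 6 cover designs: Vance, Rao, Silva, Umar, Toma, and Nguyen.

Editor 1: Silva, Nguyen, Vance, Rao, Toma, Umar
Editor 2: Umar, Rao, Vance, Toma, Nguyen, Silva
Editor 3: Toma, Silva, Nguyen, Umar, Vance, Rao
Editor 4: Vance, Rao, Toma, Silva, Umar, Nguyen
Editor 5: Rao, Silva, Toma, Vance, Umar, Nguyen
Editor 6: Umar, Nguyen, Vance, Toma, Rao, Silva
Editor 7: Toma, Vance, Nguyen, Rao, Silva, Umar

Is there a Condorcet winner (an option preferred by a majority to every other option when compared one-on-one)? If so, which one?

Vance

Head-to-head results (7 voters total):
Vance vs Rao: Vance wins 5–2.
Vance vs Silva: Vance wins 4–3.
Vance vs Umar: Vance wins 4–3.
Vance vs Toma: Vance wins 4–3.
Vance vs Nguyen: Vance wins 4–3.
Rao vs Silva: Rao wins 5–2.
Rao vs Umar: Rao wins 4–3.
Rao vs Toma: Rao wins 4–3.
Rao vs Nguyen: Nguyen wins 4–3.
Silva vs Umar: Silva wins 5–2.
Silva vs Toma: Toma wins 5–2.
Silva vs Nguyen: Silva wins 4–3.
Umar vs Toma: Toma wins 5–2.
Umar vs Nguyen: Umar wins 4–3.
Toma vs Nguyen: Toma wins 5–2.
Vance beats each rival — Rao (5–2), Silva (4–3), Umar (4–3), Toma (4–3), Nguyen (4–3) — so Vance is the Condorcet winner.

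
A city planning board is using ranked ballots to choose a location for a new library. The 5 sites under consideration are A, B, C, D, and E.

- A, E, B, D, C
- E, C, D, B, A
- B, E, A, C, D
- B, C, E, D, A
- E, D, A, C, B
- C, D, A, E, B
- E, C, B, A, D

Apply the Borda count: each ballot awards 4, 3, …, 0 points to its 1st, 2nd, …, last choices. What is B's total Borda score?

13

Borda scores:
  A: 4 + 0 + 2 + 0 + 2 + 2 + 1 = 11
  B: 2 + 1 + 4 + 4 + 0 + 0 + 2 = 13
  C: 0 + 3 + 1 + 3 + 1 + 4 + 3 = 15
  D: 1 + 2 + 0 + 1 + 3 + 3 + 0 = 10
  E: 3 + 4 + 3 + 2 + 4 + 1 + 4 = 21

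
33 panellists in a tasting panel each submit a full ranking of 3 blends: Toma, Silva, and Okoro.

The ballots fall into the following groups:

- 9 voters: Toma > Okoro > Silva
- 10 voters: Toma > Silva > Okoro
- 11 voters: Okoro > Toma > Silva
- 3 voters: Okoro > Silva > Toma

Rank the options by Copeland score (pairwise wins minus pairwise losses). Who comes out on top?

Pairwise results:
  Toma vs Silva: Toma wins 30–3.
  Toma vs Okoro: Toma wins 19–14.
  Silva vs Okoro: Okoro wins 23–10.
Copeland scores (wins − losses):
  Toma: 2 − 0 = 2
  Silva: 0 − 2 = -2
  Okoro: 1 − 1 = 0
Toma has the best Copeland score.

Toma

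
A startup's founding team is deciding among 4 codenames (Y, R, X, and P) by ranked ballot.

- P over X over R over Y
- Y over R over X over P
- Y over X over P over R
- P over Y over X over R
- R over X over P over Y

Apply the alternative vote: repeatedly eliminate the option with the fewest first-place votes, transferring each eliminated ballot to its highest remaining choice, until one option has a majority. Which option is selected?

P

Round 1: Y 2, P 2, R 1, X 0. X has the fewest and is eliminated.
Round 2: Y 2, P 2, R 1. R has the fewest and is eliminated.
Round 3: P 3, Y 2. P has a majority.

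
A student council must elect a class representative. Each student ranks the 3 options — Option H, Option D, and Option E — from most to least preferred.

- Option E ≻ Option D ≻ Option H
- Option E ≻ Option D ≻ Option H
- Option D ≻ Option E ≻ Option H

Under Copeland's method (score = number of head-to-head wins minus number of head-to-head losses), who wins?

Pairwise results:
  Option H vs Option D: Option D wins 3–0.
  Option H vs Option E: Option E wins 3–0.
  Option D vs Option E: Option E wins 2–1.
Copeland scores (wins − losses):
  Option H: 0 − 2 = -2
  Option D: 1 − 1 = 0
  Option E: 2 − 0 = 2
Option E has the best Copeland score.

Option E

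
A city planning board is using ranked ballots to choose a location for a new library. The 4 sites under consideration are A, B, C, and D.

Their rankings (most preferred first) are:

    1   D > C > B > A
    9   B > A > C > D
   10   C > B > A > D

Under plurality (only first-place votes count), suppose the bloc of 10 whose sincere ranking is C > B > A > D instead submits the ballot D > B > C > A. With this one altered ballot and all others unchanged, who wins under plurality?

First-place totals with the altered ballot: A 0, B 9, C 0, D 11.
The switch changes the winner from C to D.

D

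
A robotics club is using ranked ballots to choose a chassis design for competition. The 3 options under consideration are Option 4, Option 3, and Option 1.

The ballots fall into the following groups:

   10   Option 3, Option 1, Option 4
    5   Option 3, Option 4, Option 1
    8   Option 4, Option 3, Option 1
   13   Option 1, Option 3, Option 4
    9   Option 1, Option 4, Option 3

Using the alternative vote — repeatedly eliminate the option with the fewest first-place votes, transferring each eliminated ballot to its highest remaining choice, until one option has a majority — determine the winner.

Round 1: Option 1 22, Option 3 15, Option 4 8. Option 4 has the fewest and is eliminated.
Round 2: Option 3 23, Option 1 22. Option 3 has a majority.

Option 3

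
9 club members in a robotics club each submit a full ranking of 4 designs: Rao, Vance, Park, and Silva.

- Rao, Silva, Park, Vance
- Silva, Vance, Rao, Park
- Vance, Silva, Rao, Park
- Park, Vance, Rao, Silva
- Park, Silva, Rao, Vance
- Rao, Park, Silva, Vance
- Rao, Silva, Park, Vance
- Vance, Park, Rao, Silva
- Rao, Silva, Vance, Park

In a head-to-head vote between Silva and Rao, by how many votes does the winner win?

Ballots ranking Silva above Rao: 3.
Ballots ranking Rao above Silva: 6.
Rao wins 6–3, a margin of 3.

3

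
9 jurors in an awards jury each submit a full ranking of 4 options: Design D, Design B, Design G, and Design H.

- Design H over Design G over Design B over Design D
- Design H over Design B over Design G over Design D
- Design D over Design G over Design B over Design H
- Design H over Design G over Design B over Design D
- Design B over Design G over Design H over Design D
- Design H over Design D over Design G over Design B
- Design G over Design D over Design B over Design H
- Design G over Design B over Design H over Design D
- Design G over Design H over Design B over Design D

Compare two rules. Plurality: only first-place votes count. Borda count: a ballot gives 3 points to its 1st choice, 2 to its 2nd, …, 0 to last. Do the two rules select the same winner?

Plurality first-place counts: Design D 1, Design B 1, Design G 3, Design H 4 → Design H.
Borda totals: Design D 7, Design B 12, Design G 19, Design H 16 → Design G.
The two rules disagree: plurality picks Design H, Borda picks Design G.

No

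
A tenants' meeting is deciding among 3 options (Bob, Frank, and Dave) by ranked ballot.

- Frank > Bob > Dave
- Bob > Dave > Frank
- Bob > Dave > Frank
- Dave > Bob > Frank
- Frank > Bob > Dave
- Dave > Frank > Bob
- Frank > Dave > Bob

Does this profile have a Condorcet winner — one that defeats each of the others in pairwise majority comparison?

No

Head-to-head results (7 voters total):
Bob vs Frank: Frank wins 4–3.
Bob vs Dave: Bob wins 4–3.
Frank vs Dave: Dave wins 4–3.
No candidate beats all others: Bob beats Dave beats Frank beats Bob, a majority cycle.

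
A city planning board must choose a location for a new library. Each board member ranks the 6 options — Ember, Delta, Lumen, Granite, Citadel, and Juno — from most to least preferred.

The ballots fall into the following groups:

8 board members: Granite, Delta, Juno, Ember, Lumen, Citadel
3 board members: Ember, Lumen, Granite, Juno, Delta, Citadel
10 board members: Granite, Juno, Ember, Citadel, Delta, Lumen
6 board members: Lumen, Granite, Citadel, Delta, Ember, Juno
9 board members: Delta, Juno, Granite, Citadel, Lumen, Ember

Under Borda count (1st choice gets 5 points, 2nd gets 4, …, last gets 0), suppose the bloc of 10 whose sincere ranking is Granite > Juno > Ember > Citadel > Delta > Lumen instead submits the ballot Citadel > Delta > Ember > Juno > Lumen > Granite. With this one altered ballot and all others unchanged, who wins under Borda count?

Borda totals with the altered ballot: Ember 67, Delta 132, Lumen 69, Granite 100, Citadel 86, Juno 86.
The switch changes the winner from Granite to Delta.

Delta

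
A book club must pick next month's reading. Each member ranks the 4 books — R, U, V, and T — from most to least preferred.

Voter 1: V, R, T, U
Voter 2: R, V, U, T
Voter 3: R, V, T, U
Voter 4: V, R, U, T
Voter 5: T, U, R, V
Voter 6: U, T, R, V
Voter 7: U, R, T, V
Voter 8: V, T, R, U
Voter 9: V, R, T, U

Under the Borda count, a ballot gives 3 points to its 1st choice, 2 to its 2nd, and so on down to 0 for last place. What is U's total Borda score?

10

Borda scores:
  R: 2 + 3 + 3 + 2 + 1 + 1 + 2 + 1 + 2 = 17
  U: 0 + 1 + 0 + 1 + 2 + 3 + 3 + 0 + 0 = 10
  V: 3 + 2 + 2 + 3 + 0 + 0 + 0 + 3 + 3 = 16
  T: 1 + 0 + 1 + 0 + 3 + 2 + 1 + 2 + 1 = 11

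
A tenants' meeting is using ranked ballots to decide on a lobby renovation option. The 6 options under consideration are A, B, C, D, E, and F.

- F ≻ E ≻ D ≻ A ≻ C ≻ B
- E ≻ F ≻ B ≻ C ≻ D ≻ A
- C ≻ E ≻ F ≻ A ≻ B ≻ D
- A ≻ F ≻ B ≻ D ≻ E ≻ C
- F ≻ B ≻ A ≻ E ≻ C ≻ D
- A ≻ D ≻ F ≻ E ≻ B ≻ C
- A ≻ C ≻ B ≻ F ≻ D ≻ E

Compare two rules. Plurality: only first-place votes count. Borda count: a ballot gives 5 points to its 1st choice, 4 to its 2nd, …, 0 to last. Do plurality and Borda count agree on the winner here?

Plurality first-place counts: A 3, B 0, C 1, D 0, E 1, F 2 → A.
Borda totals: A 22, B 15, C 13, D 11, E 18, F 26 → F.
The two rules disagree: plurality picks A, Borda picks F.

No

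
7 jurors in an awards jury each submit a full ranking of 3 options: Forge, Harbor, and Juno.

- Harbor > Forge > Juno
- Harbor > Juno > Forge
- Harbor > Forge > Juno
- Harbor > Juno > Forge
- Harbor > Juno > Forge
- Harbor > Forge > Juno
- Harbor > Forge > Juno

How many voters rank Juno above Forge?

3

Ballots ranking Juno above Forge: 3.
Ballots ranking Forge above Juno: 4.
So 3 of 7 voters prefer Juno to Forge.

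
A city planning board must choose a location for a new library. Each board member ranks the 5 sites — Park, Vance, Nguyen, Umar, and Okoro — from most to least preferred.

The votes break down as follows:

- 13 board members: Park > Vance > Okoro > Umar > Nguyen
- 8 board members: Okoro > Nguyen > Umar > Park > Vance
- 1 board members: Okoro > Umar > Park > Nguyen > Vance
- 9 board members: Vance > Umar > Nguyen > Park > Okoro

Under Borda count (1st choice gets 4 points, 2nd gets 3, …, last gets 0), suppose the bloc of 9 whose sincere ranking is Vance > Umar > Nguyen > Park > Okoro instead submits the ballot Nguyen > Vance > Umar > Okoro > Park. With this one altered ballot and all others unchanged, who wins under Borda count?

Borda totals with the altered ballot: Park 62, Vance 66, Nguyen 61, Umar 50, Okoro 71.
The switch changes the winner from Vance to Okoro.

Okoro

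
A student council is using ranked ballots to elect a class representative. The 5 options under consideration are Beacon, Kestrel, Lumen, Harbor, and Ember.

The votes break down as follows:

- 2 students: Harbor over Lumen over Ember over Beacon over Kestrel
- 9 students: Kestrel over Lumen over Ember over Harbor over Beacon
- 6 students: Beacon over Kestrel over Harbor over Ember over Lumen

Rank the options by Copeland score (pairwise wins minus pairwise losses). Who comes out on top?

Kestrel

Pairwise results:
  Beacon vs Kestrel: Kestrel wins 9–8.
  Beacon vs Lumen: Lumen wins 11–6.
  Beacon vs Harbor: Harbor wins 11–6.
  Beacon vs Ember: Ember wins 11–6.
  Kestrel vs Lumen: Kestrel wins 15–2.
  Kestrel vs Harbor: Kestrel wins 15–2.
  Kestrel vs Ember: Kestrel wins 15–2.
  Lumen vs Harbor: Lumen wins 9–8.
  Lumen vs Ember: Lumen wins 11–6.
  Harbor vs Ember: Ember wins 9–8.
Copeland scores (wins − losses):
  Beacon: 0 − 4 = -4
  Kestrel: 4 − 0 = 4
  Lumen: 3 − 1 = 2
  Harbor: 1 − 3 = -2
  Ember: 2 − 2 = 0
Kestrel has the best Copeland score.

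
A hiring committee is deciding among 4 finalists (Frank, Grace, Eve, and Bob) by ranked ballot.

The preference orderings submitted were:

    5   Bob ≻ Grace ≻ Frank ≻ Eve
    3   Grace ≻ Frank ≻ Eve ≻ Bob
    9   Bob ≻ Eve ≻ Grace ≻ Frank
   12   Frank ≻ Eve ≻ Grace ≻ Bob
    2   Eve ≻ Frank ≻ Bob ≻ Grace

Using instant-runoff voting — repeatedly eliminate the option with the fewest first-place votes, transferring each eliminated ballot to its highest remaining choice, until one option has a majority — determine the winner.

Round 1: Bob 14, Frank 12, Grace 3, Eve 2. Eve has the fewest and is eliminated.
Round 2: Frank 14, Bob 14, Grace 3. Grace has the fewest and is eliminated.
Round 3: Frank 17, Bob 14. Frank has a majority.

Frank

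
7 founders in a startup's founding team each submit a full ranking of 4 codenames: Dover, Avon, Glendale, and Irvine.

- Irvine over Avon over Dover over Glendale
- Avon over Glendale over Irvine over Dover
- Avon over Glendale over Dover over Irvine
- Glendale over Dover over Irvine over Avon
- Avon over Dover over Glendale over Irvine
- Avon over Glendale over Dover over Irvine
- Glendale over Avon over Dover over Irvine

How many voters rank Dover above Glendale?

2

Ballots ranking Dover above Glendale: 2.
Ballots ranking Glendale above Dover: 5.
So 2 of 7 voters prefer Dover to Glendale.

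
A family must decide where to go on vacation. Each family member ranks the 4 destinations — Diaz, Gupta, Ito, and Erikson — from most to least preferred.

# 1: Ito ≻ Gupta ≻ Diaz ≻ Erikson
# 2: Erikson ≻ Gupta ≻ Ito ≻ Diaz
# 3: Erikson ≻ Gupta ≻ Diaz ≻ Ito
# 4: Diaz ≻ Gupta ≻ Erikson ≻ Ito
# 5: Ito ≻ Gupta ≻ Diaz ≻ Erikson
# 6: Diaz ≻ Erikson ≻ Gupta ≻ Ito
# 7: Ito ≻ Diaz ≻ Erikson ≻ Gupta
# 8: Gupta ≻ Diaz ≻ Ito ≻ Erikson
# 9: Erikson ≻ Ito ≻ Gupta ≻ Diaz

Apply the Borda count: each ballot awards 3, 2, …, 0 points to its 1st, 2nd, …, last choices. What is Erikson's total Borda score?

Borda scores:
  Diaz: 1 + 0 + 1 + 3 + 1 + 3 + 2 + 2 + 0 = 13
  Gupta: 2 + 2 + 2 + 2 + 2 + 1 + 0 + 3 + 1 = 15
  Ito: 3 + 1 + 0 + 0 + 3 + 0 + 3 + 1 + 2 = 13
  Erikson: 0 + 3 + 3 + 1 + 0 + 2 + 1 + 0 + 3 = 13

13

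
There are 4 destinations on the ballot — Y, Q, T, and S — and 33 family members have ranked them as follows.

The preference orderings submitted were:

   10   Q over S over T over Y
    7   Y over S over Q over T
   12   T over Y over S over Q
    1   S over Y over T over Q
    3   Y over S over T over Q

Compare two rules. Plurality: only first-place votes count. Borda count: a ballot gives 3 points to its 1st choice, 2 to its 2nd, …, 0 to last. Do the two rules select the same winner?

No

Plurality first-place counts: Y 10, Q 10, T 12, S 1 → T.
Borda totals: Y 56, Q 37, T 50, S 55 → Y.
The two rules disagree: plurality picks T, Borda picks Y.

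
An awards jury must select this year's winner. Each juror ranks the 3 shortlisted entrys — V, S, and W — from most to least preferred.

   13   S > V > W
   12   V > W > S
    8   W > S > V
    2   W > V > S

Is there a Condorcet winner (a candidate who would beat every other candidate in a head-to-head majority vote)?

Head-to-head results (35 voters total):
V vs S: S wins 21–14.
V vs W: V wins 25–10.
S vs W: W wins 22–13.
No candidate beats all others: V beats W beats S beats V, a majority cycle.

No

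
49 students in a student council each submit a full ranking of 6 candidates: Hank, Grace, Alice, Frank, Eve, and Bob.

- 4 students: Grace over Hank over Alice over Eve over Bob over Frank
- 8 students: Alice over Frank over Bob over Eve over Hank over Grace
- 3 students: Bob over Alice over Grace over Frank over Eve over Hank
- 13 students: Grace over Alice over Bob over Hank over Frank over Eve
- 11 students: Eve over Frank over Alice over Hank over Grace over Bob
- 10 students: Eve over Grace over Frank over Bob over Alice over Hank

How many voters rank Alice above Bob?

36

Ballots ranking Alice above Bob: 4+8+13+11 = 36.
Ballots ranking Bob above Alice: 3+10 = 13.
So 36 of 49 voters prefer Alice to Bob.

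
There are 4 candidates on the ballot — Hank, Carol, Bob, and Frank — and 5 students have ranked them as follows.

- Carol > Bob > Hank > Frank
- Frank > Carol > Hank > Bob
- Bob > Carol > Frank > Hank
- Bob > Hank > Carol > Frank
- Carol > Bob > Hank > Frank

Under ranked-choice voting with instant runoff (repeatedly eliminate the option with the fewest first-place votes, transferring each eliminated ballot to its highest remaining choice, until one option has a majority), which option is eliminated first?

Round 1: Carol 2, Bob 2, Frank 1, Hank 0. Hank has the fewest and is eliminated.
Round 2: Carol 2, Bob 2, Frank 1. Frank has the fewest and is eliminated.
Round 3: Carol 3, Bob 2. Carol has a majority.

Hank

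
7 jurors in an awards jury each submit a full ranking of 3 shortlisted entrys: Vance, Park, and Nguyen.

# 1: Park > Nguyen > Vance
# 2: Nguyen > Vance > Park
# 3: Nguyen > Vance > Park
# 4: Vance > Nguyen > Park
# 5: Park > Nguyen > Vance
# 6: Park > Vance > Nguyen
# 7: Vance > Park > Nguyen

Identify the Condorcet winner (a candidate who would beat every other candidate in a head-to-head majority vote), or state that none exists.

Head-to-head results (7 voters total):
Vance vs Park: Vance wins 4–3.
Vance vs Nguyen: Nguyen wins 4–3.
Park vs Nguyen: Park wins 4–3.
No candidate beats all others: Vance beats Park beats Nguyen beats Vance, a majority cycle.

None — there is no Condorcet winner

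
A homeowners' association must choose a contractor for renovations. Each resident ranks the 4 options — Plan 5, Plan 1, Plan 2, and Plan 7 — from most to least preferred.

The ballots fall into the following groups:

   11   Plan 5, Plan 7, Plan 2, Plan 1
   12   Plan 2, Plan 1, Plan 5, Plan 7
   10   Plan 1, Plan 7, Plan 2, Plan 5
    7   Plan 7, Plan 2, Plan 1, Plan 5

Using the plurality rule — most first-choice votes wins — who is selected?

Plan 2

First-place vote totals:
  Plan 5: 11
  Plan 1: 10
  Plan 2: 12
  Plan 7: 7
Plan 2 has the most first-place votes.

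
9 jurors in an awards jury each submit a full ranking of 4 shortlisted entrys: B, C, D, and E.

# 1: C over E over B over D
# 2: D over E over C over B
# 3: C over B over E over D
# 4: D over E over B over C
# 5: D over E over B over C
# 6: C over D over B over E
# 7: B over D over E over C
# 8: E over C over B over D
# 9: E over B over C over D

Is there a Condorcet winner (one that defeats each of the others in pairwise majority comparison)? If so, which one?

Head-to-head results (9 voters total):
B vs C: C wins 5–4.
B vs D: B wins 5–4.
B vs E: E wins 6–3.
C vs D: C wins 5–4.
C vs E: E wins 6–3.
D vs E: D wins 5–4.
No candidate beats all others: B beats D beats E beats B, a majority cycle.

There is no Condorcet winner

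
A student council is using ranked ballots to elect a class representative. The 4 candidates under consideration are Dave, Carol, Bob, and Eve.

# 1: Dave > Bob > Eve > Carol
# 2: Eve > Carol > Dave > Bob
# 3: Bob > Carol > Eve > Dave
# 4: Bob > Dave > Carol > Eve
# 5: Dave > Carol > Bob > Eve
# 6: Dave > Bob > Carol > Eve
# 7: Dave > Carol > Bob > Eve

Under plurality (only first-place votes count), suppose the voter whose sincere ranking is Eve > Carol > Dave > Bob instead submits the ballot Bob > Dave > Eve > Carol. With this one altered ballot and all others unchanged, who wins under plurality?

Dave

First-place totals with the altered ballot: Dave 4, Carol 0, Bob 3, Eve 0.
The winner is unchanged: still Dave.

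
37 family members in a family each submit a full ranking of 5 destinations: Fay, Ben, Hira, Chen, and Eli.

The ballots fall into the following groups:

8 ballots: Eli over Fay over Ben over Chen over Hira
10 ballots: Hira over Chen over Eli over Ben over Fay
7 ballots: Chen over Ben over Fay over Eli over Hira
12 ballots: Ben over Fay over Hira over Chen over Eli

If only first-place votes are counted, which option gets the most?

First-place vote totals:
  Fay: 0
  Ben: 12
  Hira: 10
  Chen: 7
  Eli: 8
Ben has the most first-place votes.

Ben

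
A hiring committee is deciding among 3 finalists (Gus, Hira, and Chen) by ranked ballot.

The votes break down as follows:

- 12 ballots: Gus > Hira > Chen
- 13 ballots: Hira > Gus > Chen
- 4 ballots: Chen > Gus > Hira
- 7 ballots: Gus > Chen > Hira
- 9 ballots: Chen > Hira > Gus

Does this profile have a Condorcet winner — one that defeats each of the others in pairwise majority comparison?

Head-to-head results (45 voters total):
Gus vs Hira: Gus wins 23–22.
Gus vs Chen: Gus wins 32–13.
Hira vs Chen: Hira wins 25–20.
Gus beats each rival — Hira (23–22), Chen (32–13) — so Gus is the Condorcet winner.

Yes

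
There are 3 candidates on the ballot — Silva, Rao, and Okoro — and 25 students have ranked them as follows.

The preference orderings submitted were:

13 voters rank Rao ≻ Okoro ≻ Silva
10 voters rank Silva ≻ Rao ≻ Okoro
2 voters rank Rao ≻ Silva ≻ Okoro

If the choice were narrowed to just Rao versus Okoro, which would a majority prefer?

Ballots ranking Rao above Okoro: 13+10+2 = 25.
Ballots ranking Okoro above Rao: 0.
Rao wins the head-to-head, 25–0.

Rao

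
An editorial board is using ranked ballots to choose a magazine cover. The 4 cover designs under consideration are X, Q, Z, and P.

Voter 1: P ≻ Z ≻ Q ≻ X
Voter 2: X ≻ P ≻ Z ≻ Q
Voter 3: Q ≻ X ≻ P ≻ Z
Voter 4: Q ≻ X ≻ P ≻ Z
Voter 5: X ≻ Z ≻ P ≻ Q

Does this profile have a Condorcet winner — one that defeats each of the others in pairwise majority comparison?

No

Head-to-head results (5 voters total):
X vs Q: Q wins 3–2.
X vs Z: X wins 4–1.
X vs P: X wins 4–1.
Q vs Z: Z wins 3–2.
Q vs P: P wins 3–2.
Z vs P: P wins 4–1.
No candidate beats all others: X beats Z beats Q beats X, a majority cycle.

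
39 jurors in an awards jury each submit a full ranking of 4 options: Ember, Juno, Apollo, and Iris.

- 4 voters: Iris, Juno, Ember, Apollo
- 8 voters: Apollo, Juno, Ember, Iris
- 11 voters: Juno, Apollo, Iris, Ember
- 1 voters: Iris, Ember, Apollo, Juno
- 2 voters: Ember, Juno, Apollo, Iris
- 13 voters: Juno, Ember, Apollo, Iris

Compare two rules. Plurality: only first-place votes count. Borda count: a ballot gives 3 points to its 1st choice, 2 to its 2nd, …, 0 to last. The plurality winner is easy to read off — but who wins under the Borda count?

Plurality first-place counts: Ember 2, Juno 24, Apollo 8, Iris 5 → Juno.
Borda totals: Ember 46, Juno 100, Apollo 62, Iris 26 → Juno.

Juno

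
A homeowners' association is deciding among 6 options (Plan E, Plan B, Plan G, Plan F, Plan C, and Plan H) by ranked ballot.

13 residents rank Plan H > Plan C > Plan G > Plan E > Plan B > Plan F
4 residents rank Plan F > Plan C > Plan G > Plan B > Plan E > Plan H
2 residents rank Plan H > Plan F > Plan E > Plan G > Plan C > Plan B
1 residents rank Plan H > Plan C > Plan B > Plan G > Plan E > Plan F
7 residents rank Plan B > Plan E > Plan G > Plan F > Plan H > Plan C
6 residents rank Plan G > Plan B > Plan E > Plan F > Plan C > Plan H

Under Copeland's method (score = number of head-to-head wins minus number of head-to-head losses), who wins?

Plan G

Pairwise results:
  Plan E vs Plan B: Plan B wins 18–15.
  Plan E vs Plan G: Plan G wins 24–9.
  Plan E vs Plan F: Plan E wins 27–6.
  Plan E vs Plan C: Plan C wins 18–15.
  Plan E vs Plan H: Plan E wins 17–16.
  Plan B vs Plan G: Plan G wins 25–8.
  Plan B vs Plan F: Plan B wins 27–6.
  Plan B vs Plan C: Plan C wins 20–13.
  Plan B vs Plan H: Plan B wins 17–16.
  Plan G vs Plan F: Plan G wins 27–6.
  Plan G vs Plan C: Plan C wins 18–15.
  Plan G vs Plan H: Plan G wins 17–16.
  Plan F vs Plan C: Plan F wins 19–14.
  Plan F vs Plan H: Plan F wins 17–16.
  Plan C vs Plan H: Plan H wins 23–10.
Copeland scores (wins − losses):
  Plan E: 2 − 3 = -1
  Plan B: 3 − 2 = 1
  Plan G: 4 − 1 = 3
  Plan F: 2 − 3 = -1
  Plan C: 3 − 2 = 1
  Plan H: 1 − 4 = -3
Plan G has the best Copeland score.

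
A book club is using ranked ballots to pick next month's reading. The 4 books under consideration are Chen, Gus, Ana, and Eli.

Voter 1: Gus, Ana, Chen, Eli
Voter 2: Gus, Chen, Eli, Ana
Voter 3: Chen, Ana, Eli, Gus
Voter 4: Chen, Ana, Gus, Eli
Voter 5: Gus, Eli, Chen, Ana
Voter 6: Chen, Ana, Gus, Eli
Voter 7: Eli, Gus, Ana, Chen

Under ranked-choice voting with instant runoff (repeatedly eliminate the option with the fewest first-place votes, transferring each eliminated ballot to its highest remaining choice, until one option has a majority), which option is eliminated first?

Ana

Round 1: Chen 3, Gus 3, Eli 1, Ana 0. Ana has the fewest and is eliminated.
Round 2: Chen 3, Gus 3, Eli 1. Eli has the fewest and is eliminated.
Round 3: Gus 4, Chen 3. Gus has a majority.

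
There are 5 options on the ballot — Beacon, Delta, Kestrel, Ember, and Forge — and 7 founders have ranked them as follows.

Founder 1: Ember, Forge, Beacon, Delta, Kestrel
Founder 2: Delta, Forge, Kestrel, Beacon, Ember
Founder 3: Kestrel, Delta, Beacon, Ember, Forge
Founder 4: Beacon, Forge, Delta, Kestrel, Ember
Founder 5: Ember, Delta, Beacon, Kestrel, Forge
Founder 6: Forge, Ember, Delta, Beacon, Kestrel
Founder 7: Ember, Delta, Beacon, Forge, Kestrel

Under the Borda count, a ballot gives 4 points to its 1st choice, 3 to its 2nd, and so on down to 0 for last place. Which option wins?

Borda scores:
  Beacon: 2 + 1 + 2 + 4 + 2 + 1 + 2 = 14
  Delta: 1 + 4 + 3 + 2 + 3 + 2 + 3 = 18
  Kestrel: 0 + 2 + 4 + 1 + 1 + 0 + 0 = 8
  Ember: 4 + 0 + 1 + 0 + 4 + 3 + 4 = 16
  Forge: 3 + 3 + 0 + 3 + 0 + 4 + 1 = 14
Delta has the highest total.

Delta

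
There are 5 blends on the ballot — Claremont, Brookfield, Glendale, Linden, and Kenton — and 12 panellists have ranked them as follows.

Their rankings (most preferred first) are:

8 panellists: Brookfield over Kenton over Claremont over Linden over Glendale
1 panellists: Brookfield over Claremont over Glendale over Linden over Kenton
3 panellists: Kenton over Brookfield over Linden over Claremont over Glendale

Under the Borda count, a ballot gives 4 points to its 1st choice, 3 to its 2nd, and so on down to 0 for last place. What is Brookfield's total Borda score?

45

Borda scores:
  Claremont: 8·2 + 3 + 3·1 = 22
  Brookfield: 8·4 + 4 + 3·3 = 45
  Glendale: 8·0 + 2 + 3·0 = 2
  Linden: 8·1 + 1 + 3·2 = 15
  Kenton: 8·3 + 0 + 3·4 = 36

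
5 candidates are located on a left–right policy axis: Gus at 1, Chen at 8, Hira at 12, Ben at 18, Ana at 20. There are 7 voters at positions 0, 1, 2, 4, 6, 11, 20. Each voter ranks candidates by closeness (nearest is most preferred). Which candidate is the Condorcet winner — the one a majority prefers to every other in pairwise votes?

With single-peaked preferences on a line, the Condorcet winner is the candidate closest to the median voter.
The median voter (position 4) is closest to Gus at 1.
Check: Gus vs Ben — voters closer to Gus: 5 of 7.

Gus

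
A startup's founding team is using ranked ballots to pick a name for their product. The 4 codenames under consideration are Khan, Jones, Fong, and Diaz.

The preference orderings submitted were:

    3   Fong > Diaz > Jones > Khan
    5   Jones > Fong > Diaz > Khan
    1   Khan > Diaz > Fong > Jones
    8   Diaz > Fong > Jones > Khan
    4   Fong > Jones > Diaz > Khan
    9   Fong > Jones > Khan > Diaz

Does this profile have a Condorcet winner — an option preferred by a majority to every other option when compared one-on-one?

Yes

Head-to-head results (30 voters total):
Khan vs Jones: Jones wins 29–1.
Khan vs Fong: Fong wins 29–1.
Khan vs Diaz: Diaz wins 20–10.
Jones vs Fong: Fong wins 25–5.
Jones vs Diaz: Jones wins 18–12.
Fong vs Diaz: Fong wins 21–9.
Fong beats each rival — Khan (29–1), Jones (25–5), Diaz (21–9) — so Fong is the Condorcet winner.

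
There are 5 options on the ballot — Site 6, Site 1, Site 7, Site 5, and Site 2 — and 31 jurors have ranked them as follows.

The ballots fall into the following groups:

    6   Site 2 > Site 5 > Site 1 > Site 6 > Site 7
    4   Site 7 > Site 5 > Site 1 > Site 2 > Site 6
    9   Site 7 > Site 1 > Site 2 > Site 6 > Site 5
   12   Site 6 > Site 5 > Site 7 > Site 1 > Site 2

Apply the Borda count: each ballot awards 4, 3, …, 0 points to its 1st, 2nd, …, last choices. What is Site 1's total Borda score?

Borda scores:
  Site 6: 6·1 + 4·0 + 9·1 + 12·4 = 63
  Site 1: 6·2 + 4·2 + 9·3 + 12·1 = 59
  Site 7: 6·0 + 4·4 + 9·4 + 12·2 = 76
  Site 5: 6·3 + 4·3 + 9·0 + 12·3 = 66
  Site 2: 6·4 + 4·1 + 9·2 + 12·0 = 46

59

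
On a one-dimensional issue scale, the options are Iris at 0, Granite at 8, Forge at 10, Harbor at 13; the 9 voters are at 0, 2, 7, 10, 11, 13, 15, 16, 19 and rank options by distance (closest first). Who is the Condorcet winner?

With single-peaked preferences on a line, the Condorcet winner is the candidate closest to the median voter.
The median voter (position 11) is closest to Forge at 10.
Check: Forge vs Harbor — voters closer to Forge: 5 of 9.

Forge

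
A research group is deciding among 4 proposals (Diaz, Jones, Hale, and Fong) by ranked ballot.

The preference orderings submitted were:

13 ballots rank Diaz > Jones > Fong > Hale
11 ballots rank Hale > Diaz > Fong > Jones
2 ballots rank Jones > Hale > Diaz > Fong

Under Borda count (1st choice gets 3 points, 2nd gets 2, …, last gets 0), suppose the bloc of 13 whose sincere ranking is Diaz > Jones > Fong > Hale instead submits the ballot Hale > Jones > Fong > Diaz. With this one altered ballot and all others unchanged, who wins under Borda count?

Borda totals with the altered ballot: Diaz 24, Jones 32, Hale 76, Fong 24.
The switch changes the winner from Diaz to Hale.

Hale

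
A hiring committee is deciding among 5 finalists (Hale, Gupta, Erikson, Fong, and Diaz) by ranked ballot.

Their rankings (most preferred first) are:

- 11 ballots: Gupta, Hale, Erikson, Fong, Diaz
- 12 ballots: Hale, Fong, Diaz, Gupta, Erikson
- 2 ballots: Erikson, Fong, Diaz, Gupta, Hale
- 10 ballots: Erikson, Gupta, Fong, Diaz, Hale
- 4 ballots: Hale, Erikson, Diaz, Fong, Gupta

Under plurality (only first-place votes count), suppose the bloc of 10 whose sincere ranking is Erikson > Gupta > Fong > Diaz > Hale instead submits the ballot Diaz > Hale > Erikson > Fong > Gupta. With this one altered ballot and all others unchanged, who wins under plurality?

First-place totals with the altered ballot: Hale 16, Gupta 11, Erikson 2, Fong 0, Diaz 10.
The winner is unchanged: still Hale.

Hale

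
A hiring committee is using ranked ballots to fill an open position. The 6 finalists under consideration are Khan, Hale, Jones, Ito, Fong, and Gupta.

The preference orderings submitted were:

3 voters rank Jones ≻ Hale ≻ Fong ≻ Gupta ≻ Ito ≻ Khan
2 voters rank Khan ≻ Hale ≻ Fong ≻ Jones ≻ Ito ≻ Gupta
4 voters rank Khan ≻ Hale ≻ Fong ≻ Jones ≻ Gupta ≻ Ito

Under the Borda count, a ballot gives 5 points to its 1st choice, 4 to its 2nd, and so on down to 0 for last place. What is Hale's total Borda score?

36

Borda scores:
  Khan: 3·0 + 2·5 + 4·5 = 30
  Hale: 3·4 + 2·4 + 4·4 = 36
  Jones: 3·5 + 2·2 + 4·2 = 27
  Ito: 3·1 + 2·1 + 4·0 = 5
  Fong: 3·3 + 2·3 + 4·3 = 27
  Gupta: 3·2 + 2·0 + 4·1 = 10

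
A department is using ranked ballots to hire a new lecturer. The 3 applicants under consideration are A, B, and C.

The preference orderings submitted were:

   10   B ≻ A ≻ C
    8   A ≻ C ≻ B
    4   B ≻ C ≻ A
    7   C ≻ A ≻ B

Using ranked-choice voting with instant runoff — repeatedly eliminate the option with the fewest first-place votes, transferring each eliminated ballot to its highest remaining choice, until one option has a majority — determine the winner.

A

Round 1: B 14, A 8, C 7. C has the fewest and is eliminated.
Round 2: A 15, B 14. A has a majority.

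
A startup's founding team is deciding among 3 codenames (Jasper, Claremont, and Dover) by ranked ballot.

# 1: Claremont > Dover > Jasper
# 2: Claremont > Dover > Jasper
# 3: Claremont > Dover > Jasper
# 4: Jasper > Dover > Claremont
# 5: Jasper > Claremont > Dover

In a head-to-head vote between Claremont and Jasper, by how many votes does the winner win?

1

Ballots ranking Claremont above Jasper: 3.
Ballots ranking Jasper above Claremont: 2.
Claremont wins 3–2, a margin of 1.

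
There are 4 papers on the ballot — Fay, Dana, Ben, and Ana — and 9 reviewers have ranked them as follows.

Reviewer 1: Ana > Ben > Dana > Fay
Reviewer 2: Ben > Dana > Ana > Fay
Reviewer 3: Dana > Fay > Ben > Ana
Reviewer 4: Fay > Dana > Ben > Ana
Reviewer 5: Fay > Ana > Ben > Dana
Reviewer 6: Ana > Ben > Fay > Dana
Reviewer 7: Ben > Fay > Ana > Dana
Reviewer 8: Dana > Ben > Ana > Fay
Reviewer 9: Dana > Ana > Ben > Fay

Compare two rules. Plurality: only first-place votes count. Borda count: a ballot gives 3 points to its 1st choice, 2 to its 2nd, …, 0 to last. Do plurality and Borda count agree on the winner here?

Plurality first-place counts: Fay 2, Dana 3, Ben 2, Ana 2 → Dana.
Borda totals: Fay 11, Dana 14, Ben 16, Ana 13 → Ben.
The two rules disagree: plurality picks Dana, Borda picks Ben.

No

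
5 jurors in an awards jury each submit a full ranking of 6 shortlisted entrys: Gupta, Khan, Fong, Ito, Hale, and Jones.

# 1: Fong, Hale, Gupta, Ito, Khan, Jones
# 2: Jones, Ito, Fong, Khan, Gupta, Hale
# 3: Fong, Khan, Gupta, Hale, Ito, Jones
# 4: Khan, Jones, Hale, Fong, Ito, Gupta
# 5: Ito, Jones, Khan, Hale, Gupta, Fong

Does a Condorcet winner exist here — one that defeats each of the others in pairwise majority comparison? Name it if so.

No Condorcet winner

Head-to-head results (5 voters total):
Gupta vs Khan: Khan wins 4–1.
Gupta vs Fong: Fong wins 4–1.
Gupta vs Ito: Ito wins 3–2.
Gupta vs Hale: Hale wins 3–2.
Gupta vs Jones: Jones wins 3–2.
Khan vs Fong: Fong wins 3–2.
Khan vs Ito: Ito wins 3–2.
Khan vs Hale: Khan wins 4–1.
Khan vs Jones: Khan wins 3–2.
Fong vs Ito: Fong wins 3–2.
Fong vs Hale: Fong wins 3–2.
Fong vs Jones: Jones wins 3–2.
Ito vs Hale: Hale wins 3–2.
Ito vs Jones: Ito wins 3–2.
Hale vs Jones: Jones wins 3–2.
No candidate beats all others: Khan beats Jones beats Fong beats Khan, a majority cycle.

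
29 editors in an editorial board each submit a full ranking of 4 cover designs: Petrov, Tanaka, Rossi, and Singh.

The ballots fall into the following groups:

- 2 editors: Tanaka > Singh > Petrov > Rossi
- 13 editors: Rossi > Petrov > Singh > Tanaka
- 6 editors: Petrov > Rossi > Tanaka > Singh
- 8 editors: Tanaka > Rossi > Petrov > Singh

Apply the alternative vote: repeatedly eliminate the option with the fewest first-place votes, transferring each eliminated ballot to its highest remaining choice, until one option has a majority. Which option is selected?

Rossi

Round 1: Rossi 13, Tanaka 10, Petrov 6, Singh 0. Singh has the fewest and is eliminated.
Round 2: Rossi 13, Tanaka 10, Petrov 6. Petrov has the fewest and is eliminated.
Round 3: Rossi 19, Tanaka 10. Rossi has a majority.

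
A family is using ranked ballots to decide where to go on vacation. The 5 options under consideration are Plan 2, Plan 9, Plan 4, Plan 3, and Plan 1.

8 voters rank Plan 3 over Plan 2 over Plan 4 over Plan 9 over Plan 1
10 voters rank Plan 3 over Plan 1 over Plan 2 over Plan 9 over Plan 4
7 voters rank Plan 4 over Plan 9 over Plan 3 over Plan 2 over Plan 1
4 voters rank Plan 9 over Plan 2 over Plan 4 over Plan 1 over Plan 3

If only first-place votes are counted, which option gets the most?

First-place vote totals:
  Plan 2: 0
  Plan 9: 4
  Plan 4: 7
  Plan 3: 18
  Plan 1: 0
Plan 3 has the most first-place votes.

Plan 3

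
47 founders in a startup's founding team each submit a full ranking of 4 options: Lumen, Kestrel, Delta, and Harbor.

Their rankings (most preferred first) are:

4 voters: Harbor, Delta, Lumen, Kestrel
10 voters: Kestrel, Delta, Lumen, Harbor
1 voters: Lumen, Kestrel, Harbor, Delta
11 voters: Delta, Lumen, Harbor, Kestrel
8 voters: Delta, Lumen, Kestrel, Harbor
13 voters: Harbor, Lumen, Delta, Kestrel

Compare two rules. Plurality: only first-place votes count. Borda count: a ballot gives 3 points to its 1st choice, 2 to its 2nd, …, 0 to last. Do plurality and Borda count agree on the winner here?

Yes

Plurality first-place counts: Lumen 1, Kestrel 10, Delta 19, Harbor 17 → Delta.
Borda totals: Lumen 81, Kestrel 40, Delta 98, Harbor 63 → Delta.
The two rules agree on Delta.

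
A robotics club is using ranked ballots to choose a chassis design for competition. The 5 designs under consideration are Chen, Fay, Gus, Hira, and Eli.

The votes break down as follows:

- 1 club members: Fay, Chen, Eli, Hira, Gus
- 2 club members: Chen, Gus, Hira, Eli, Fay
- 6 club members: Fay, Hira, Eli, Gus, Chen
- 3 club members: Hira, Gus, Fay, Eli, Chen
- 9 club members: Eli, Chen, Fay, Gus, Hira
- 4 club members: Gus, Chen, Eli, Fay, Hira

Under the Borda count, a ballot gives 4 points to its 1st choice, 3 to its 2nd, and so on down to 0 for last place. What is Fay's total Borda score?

Borda scores:
  Chen: 3 + 2·4 + 6·0 + 3·0 + 9·3 + 4·3 = 50
  Fay: 4 + 2·0 + 6·4 + 3·2 + 9·2 + 4·1 = 56
  Gus: 0 + 2·3 + 6·1 + 3·3 + 9·1 + 4·4 = 46
  Hira: 1 + 2·2 + 6·3 + 3·4 + 9·0 + 4·0 = 35
  Eli: 2 + 2·1 + 6·2 + 3·1 + 9·4 + 4·2 = 63

56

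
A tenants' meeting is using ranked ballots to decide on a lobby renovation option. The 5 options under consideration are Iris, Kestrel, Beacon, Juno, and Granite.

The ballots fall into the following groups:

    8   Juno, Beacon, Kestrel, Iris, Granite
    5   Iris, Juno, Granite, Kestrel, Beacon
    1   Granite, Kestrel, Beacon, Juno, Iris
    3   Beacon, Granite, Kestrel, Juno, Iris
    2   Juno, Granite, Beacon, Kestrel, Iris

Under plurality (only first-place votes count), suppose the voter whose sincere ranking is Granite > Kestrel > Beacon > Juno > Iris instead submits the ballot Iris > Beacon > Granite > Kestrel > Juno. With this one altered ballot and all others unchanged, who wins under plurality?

First-place totals with the altered ballot: Iris 6, Kestrel 0, Beacon 3, Juno 10, Granite 0.
The winner is unchanged: still Juno.

Juno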